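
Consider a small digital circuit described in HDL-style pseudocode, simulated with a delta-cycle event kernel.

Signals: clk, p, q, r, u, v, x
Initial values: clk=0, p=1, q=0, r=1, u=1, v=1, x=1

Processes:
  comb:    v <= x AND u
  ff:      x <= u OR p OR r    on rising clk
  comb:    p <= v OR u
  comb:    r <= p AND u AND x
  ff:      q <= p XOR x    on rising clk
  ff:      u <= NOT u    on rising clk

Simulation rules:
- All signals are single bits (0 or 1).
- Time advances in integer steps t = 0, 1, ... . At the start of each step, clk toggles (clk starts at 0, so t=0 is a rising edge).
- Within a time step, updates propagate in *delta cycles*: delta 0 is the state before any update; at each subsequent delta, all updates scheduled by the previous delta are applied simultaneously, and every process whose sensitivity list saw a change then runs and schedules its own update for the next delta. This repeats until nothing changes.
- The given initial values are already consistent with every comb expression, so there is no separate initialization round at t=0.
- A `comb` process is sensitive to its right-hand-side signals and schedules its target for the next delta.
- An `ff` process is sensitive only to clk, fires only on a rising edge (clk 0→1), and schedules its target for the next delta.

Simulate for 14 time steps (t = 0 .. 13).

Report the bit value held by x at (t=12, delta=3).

[bits: x,clk,v,u,p,r,q]
t=0: Δ0=1011110 Δ1=1111110 Δ2=1110110 Δ3=1100100 Δ4=1100000 | 4Δ
t=1: Δ0=1100000 Δ1=1000000 | 1Δ
t=2: Δ0=1000000 Δ1=1100000 Δ2=0101001 Δ3=0101101 | 3Δ
t=3: Δ0=0101101 Δ1=0001101 | 1Δ
t=4: Δ0=0001101 Δ1=0101101 Δ2=1100101 Δ3=1100001 | 3Δ
t=5: Δ0=1100001 Δ1=1000001 | 1Δ
t=6: Δ0=1000001 Δ1=1100001 Δ2=0101001 Δ3=0101101 | 3Δ
t=7: Δ0=0101101 Δ1=0001101 | 1Δ
t=8: Δ0=0001101 Δ1=0101101 Δ2=1100101 Δ3=1100001 | 3Δ
t=9: Δ0=1100001 Δ1=1000001 | 1Δ
t=10: Δ0=1000001 Δ1=1100001 Δ2=0101001 Δ3=0101101 | 3Δ
t=11: Δ0=0101101 Δ1=0001101 | 1Δ
t=12: Δ0=0001101 Δ1=0101101 Δ2=1100101 Δ3=1100001 | 3Δ
t=13: Δ0=1100001 Δ1=1000001 | 1Δ

1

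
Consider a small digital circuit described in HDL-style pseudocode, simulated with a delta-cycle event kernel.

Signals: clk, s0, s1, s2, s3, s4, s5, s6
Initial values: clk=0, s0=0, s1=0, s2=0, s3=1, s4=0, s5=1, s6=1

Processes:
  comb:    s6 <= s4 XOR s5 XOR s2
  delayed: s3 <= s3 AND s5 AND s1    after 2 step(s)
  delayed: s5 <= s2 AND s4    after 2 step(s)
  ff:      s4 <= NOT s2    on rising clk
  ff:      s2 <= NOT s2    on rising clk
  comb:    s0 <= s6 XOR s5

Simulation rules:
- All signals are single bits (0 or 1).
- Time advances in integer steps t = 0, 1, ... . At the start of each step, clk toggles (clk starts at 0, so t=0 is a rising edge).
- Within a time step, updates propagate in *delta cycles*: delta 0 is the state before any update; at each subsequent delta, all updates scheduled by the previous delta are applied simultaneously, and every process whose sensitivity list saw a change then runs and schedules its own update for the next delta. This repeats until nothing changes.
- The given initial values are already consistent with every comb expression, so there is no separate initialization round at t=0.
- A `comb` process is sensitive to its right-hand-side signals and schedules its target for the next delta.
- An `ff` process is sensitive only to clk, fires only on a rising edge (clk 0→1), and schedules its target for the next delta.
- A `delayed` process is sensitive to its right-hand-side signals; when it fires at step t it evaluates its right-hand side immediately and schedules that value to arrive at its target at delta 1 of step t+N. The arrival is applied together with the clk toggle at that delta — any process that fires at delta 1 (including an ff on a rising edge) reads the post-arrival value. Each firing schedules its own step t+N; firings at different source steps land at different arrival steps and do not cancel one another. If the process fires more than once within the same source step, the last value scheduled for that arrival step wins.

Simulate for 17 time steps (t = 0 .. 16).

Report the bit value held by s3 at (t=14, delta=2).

[bits: s1,s5,s6,s3,s4,s2,clk,s0]
t=0: Δ0=01110000 Δ1=01110010 Δ2=01111110 | 2Δ
t=1: Δ0=01111110 Δ1=01111100 | 1Δ
t=2: Δ0=01111100 Δ1=01111110 Δ2=01110010 | 2Δ
t=3: Δ0=01110010 Δ1=01110000 | 1Δ
t=4: Δ0=01110000 Δ1=00110010 Δ2=00011111 Δ3=00011110 | 3Δ
t=5: Δ0=00011110 Δ1=00011100 | 1Δ
t=6: Δ0=00011100 Δ1=01001110 Δ2=01100011 Δ3=01100010 | 3Δ
t=7: Δ0=01100010 Δ1=01100000 | 1Δ
t=8: Δ0=01100000 Δ1=00100010 Δ2=00001111 Δ3=00001110 | 3Δ
t=9: Δ0=00001110 Δ1=00001100 | 1Δ
t=10: Δ0=00001100 Δ1=01001110 Δ2=01100011 Δ3=01100010 | 3Δ
t=11: Δ0=01100010 Δ1=01100000 | 1Δ
t=12: Δ0=01100000 Δ1=00100010 Δ2=00001111 Δ3=00001110 | 3Δ
t=13: Δ0=00001110 Δ1=00001100 | 1Δ
t=14: Δ0=00001100 Δ1=01001110 Δ2=01100011 Δ3=01100010 | 3Δ
t=15: Δ0=01100010 Δ1=01100000 | 1Δ
t=16: Δ0=01100000 Δ1=00100010 Δ2=00001111 Δ3=00001110 | 3Δ

0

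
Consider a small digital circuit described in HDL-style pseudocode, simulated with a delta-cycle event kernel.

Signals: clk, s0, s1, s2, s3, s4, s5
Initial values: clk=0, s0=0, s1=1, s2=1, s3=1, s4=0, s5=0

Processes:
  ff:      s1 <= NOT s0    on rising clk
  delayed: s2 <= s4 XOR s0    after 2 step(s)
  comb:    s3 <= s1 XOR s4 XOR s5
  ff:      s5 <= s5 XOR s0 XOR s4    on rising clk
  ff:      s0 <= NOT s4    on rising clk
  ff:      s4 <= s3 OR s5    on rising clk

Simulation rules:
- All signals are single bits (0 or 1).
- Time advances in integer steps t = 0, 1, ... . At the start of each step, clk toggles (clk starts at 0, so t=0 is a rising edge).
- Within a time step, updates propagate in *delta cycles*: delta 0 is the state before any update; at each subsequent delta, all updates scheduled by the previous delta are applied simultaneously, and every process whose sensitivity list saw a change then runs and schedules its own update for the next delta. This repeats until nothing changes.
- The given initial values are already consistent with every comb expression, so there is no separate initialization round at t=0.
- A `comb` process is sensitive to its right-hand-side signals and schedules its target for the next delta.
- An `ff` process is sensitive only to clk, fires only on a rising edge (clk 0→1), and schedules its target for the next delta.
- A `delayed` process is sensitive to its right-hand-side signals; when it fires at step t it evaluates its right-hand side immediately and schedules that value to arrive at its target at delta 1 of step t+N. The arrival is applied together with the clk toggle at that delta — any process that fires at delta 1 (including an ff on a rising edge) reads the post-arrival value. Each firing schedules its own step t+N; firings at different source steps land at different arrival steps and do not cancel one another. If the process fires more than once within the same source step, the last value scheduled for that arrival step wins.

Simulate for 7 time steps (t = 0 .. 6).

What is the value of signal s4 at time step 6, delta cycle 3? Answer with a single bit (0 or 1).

[bits: s3,s5,s1,clk,s2,s4,s0]
t=0: Δ0=1010100 Δ1=1011100 Δ2=1011111 Δ3=0011111 | 3Δ
t=1: Δ0=0011111 Δ1=0010111 | 1Δ
t=2: Δ0=0010111 Δ1=0011011 Δ2=0001000 | 2Δ
t=3: Δ0=0001000 Δ1=0000000 | 1Δ
t=4: Δ0=0000000 Δ1=0001000 Δ2=0011001 Δ3=1011001 | 3Δ
t=5: Δ0=1011001 Δ1=1010001 | 1Δ
t=6: Δ0=1010001 Δ1=1011101 Δ2=1101111 Δ3=0101111 | 3Δ

1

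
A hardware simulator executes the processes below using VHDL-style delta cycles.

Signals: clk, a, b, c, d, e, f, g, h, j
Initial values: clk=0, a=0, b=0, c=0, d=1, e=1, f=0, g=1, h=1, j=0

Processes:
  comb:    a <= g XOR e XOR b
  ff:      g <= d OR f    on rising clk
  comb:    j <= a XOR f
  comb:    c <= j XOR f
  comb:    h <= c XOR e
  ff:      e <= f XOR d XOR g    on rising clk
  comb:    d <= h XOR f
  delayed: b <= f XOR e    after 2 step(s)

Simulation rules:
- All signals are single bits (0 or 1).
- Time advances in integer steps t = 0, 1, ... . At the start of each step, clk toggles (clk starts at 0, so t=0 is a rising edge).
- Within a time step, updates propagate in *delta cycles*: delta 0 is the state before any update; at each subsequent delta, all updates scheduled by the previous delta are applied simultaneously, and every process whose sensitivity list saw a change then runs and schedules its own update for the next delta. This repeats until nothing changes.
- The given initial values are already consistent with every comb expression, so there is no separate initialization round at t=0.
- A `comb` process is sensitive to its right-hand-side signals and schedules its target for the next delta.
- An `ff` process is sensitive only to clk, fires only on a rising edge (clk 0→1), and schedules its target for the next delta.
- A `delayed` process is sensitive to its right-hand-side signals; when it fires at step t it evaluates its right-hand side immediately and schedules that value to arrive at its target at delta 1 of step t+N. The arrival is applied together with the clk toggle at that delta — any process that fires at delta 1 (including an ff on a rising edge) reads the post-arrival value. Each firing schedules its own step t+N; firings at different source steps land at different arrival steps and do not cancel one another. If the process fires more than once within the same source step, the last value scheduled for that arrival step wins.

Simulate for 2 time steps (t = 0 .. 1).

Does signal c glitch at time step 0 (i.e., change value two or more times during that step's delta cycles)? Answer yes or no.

[bits: a,d,g,b,clk,e,j,h,c,f]
t=0: Δ0=0110010100 Δ1=0110110100 Δ2=0110100100 Δ3=1110100000 Δ4=1010101000 Δ5=1010101010 Δ6=1010101110 Δ7=1110101110 | 7Δ
t=1: Δ0=1110101110 Δ1=1110001110 | 1Δ

no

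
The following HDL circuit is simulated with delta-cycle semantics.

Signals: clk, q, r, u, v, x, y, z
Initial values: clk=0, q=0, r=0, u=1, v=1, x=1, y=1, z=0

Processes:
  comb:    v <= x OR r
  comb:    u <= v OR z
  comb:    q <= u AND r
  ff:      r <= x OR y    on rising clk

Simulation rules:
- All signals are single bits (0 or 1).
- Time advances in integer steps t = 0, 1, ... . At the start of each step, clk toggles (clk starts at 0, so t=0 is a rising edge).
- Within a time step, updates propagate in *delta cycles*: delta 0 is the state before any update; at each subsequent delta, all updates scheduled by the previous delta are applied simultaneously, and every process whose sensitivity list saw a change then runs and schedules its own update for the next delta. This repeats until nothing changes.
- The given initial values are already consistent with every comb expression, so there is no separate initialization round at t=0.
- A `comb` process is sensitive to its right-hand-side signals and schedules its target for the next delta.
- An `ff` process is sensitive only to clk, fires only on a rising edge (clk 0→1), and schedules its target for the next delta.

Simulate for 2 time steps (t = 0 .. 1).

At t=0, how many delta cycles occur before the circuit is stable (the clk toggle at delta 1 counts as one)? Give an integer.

3

[bits: q,x,v,u,y,z,r,clk]
t=0: Δ0=01111000 Δ1=01111001 Δ2=01111011 Δ3=11111011 | 3Δ
t=1: Δ0=11111011 Δ1=11111010 | 1Δ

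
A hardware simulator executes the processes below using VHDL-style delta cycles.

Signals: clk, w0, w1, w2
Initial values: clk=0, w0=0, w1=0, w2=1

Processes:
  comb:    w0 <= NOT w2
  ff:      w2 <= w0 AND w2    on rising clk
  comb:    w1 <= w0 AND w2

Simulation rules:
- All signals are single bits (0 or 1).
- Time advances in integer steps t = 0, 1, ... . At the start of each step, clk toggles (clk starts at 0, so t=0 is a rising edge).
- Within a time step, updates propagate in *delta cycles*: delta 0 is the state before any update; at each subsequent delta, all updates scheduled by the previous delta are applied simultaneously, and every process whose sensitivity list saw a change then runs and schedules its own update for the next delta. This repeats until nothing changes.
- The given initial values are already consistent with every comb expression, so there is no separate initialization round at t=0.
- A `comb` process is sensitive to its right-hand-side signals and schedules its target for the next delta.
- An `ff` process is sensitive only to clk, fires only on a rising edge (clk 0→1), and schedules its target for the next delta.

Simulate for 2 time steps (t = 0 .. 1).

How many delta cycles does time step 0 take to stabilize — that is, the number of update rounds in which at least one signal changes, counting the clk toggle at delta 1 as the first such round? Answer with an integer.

t0.Δ0 w1=0 w0=0 w2=1 clk=0
t0.Δ1 w1=0 w0=0 w2=1 clk=1
t0.Δ2 w1=0 w0=0 w2=0 clk=1
t0.Δ3 w1=0 w0=1 w2=0 clk=1
t1.Δ0 w1=0 w0=1 w2=0 clk=1
t1.Δ1 w1=0 w0=1 w2=0 clk=0

3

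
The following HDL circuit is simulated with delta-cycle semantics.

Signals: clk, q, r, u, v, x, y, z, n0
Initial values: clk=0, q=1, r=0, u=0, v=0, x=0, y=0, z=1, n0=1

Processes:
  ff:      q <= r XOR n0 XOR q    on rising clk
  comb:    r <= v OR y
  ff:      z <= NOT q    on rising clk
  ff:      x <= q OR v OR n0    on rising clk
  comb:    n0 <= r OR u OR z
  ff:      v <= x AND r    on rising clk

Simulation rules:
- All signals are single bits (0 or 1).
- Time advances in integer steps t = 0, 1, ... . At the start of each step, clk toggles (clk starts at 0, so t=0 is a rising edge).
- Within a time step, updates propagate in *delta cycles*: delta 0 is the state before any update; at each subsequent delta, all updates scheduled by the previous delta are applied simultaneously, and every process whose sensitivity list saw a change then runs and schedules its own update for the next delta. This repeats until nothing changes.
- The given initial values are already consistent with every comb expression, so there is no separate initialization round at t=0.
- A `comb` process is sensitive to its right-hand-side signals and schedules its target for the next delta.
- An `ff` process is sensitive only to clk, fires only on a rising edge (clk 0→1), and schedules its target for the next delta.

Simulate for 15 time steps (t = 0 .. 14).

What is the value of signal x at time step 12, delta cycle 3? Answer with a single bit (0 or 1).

1

t0.Δ0 v=0 z=1 n0=1 clk=0 q=1 x=0 u=0 r=0 y=0
t0.Δ1 v=0 z=1 n0=1 clk=1 q=1 x=0 u=0 r=0 y=0
t0.Δ2 v=0 z=0 n0=1 clk=1 q=0 x=1 u=0 r=0 y=0
t0.Δ3 v=0 z=0 n0=0 clk=1 q=0 x=1 u=0 r=0 y=0
t1.Δ0 v=0 z=0 n0=0 clk=1 q=0 x=1 u=0 r=0 y=0
t1.Δ1 v=0 z=0 n0=0 clk=0 q=0 x=1 u=0 r=0 y=0
t2.Δ0 v=0 z=0 n0=0 clk=0 q=0 x=1 u=0 r=0 y=0
t2.Δ1 v=0 z=0 n0=0 clk=1 q=0 x=1 u=0 r=0 y=0
t2.Δ2 v=0 z=1 n0=0 clk=1 q=0 x=0 u=0 r=0 y=0
t2.Δ3 v=0 z=1 n0=1 clk=1 q=0 x=0 u=0 r=0 y=0
t3.Δ0 v=0 z=1 n0=1 clk=1 q=0 x=0 u=0 r=0 y=0
t3.Δ1 v=0 z=1 n0=1 clk=0 q=0 x=0 u=0 r=0 y=0
t4.Δ0 v=0 z=1 n0=1 clk=0 q=0 x=0 u=0 r=0 y=0
t4.Δ1 v=0 z=1 n0=1 clk=1 q=0 x=0 u=0 r=0 y=0
t4.Δ2 v=0 z=1 n0=1 clk=1 q=1 x=1 u=0 r=0 y=0
t5.Δ0 v=0 z=1 n0=1 clk=1 q=1 x=1 u=0 r=0 y=0
t5.Δ1 v=0 z=1 n0=1 clk=0 q=1 x=1 u=0 r=0 y=0
t6.Δ0 v=0 z=1 n0=1 clk=0 q=1 x=1 u=0 r=0 y=0
t6.Δ1 v=0 z=1 n0=1 clk=1 q=1 x=1 u=0 r=0 y=0
t6.Δ2 v=0 z=0 n0=1 clk=1 q=0 x=1 u=0 r=0 y=0
t6.Δ3 v=0 z=0 n0=0 clk=1 q=0 x=1 u=0 r=0 y=0
t7.Δ0 v=0 z=0 n0=0 clk=1 q=0 x=1 u=0 r=0 y=0
t7.Δ1 v=0 z=0 n0=0 clk=0 q=0 x=1 u=0 r=0 y=0
t8.Δ0 v=0 z=0 n0=0 clk=0 q=0 x=1 u=0 r=0 y=0
t8.Δ1 v=0 z=0 n0=0 clk=1 q=0 x=1 u=0 r=0 y=0
t8.Δ2 v=0 z=1 n0=0 clk=1 q=0 x=0 u=0 r=0 y=0
t8.Δ3 v=0 z=1 n0=1 clk=1 q=0 x=0 u=0 r=0 y=0
t9.Δ0 v=0 z=1 n0=1 clk=1 q=0 x=0 u=0 r=0 y=0
t9.Δ1 v=0 z=1 n0=1 clk=0 q=0 x=0 u=0 r=0 y=0
t10.Δ0 v=0 z=1 n0=1 clk=0 q=0 x=0 u=0 r=0 y=0
t10.Δ1 v=0 z=1 n0=1 clk=1 q=0 x=0 u=0 r=0 y=0
t10.Δ2 v=0 z=1 n0=1 clk=1 q=1 x=1 u=0 r=0 y=0
t11.Δ0 v=0 z=1 n0=1 clk=1 q=1 x=1 u=0 r=0 y=0
t11.Δ1 v=0 z=1 n0=1 clk=0 q=1 x=1 u=0 r=0 y=0
t12.Δ0 v=0 z=1 n0=1 clk=0 q=1 x=1 u=0 r=0 y=0
t12.Δ1 v=0 z=1 n0=1 clk=1 q=1 x=1 u=0 r=0 y=0
t12.Δ2 v=0 z=0 n0=1 clk=1 q=0 x=1 u=0 r=0 y=0
t12.Δ3 v=0 z=0 n0=0 clk=1 q=0 x=1 u=0 r=0 y=0
t13.Δ0 v=0 z=0 n0=0 clk=1 q=0 x=1 u=0 r=0 y=0
t13.Δ1 v=0 z=0 n0=0 clk=0 q=0 x=1 u=0 r=0 y=0
t14.Δ0 v=0 z=0 n0=0 clk=0 q=0 x=1 u=0 r=0 y=0
t14.Δ1 v=0 z=0 n0=0 clk=1 q=0 x=1 u=0 r=0 y=0
t14.Δ2 v=0 z=1 n0=0 clk=1 q=0 x=0 u=0 r=0 y=0
t14.Δ3 v=0 z=1 n0=1 clk=1 q=0 x=0 u=0 r=0 y=0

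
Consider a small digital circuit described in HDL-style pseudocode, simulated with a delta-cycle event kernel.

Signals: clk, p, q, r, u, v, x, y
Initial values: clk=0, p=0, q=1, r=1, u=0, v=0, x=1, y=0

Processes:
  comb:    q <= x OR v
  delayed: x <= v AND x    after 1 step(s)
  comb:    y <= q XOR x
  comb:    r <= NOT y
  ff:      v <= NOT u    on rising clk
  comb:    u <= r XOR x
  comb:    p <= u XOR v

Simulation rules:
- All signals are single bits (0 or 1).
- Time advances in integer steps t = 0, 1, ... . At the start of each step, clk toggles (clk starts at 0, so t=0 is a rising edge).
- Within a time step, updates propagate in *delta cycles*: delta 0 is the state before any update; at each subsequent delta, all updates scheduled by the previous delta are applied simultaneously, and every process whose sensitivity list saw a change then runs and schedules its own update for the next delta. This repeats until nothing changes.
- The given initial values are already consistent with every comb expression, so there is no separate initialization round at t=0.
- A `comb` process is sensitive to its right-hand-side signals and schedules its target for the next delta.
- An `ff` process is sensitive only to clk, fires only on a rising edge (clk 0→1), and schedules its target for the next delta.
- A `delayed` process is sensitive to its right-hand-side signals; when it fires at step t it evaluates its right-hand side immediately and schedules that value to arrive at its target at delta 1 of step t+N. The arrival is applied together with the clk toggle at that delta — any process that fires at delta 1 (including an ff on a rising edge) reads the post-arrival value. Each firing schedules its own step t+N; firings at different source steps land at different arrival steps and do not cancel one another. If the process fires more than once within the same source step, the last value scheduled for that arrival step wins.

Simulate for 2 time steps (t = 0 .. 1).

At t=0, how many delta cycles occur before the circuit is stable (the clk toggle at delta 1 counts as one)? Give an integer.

[bits: u,x,y,q,p,r,clk,v]
t=0: Δ0=01010100 Δ1=01010110 Δ2=01010111 Δ3=01011111 | 3Δ
t=1: Δ0=01011111 Δ1=01011101 | 1Δ

3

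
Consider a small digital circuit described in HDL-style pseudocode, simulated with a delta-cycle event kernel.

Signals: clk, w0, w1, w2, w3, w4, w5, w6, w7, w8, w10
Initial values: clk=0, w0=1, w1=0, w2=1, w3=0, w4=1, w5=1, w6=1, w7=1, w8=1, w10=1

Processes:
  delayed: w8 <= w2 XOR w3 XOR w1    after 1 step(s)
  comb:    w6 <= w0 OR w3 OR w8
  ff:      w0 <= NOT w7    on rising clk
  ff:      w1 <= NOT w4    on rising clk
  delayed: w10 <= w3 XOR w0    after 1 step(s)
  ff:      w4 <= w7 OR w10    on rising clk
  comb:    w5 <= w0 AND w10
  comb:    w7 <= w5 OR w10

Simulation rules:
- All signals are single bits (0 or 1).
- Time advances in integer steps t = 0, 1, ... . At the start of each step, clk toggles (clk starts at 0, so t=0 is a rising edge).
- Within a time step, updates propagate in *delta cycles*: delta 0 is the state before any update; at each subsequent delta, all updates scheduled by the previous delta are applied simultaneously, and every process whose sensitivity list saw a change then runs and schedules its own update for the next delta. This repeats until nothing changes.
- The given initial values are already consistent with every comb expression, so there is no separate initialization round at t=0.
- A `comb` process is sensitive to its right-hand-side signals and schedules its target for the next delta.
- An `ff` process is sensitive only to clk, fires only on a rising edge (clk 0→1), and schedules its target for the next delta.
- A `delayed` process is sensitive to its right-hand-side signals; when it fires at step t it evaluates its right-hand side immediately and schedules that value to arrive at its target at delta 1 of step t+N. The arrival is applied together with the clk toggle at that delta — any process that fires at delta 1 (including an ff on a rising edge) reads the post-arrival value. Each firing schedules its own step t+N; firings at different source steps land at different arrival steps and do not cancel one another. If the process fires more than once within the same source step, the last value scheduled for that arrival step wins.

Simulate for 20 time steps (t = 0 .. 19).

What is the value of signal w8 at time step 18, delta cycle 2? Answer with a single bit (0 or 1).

0

[bits: w5,clk,w7,w2,w1,w10,w0,w6,w3,w4,w8]
t=0: Δ0=10110111011 Δ1=11110111011 Δ2=11110101011 Δ3=01110101011 | 3Δ
t=1: Δ0=01110101011 Δ1=00110001011 Δ2=00010001011 | 2Δ
t=2: Δ0=00010001011 Δ1=01010001011 Δ2=01010011001 | 2Δ
t=3: Δ0=01010011001 Δ1=00010111001 Δ2=10110111001 | 2Δ
t=4: Δ0=10110111001 Δ1=11110111001 Δ2=11111101011 Δ3=01111101011 | 3Δ
t=5: Δ0=01111101011 Δ1=00111001010 Δ2=00011000010 | 2Δ
t=6: Δ0=00011000010 Δ1=01011000010 Δ2=01010010000 Δ3=01010011000 | 3Δ
t=7: Δ0=01010011000 Δ1=00010111001 Δ2=10110111001 | 2Δ
t=8: Δ0=10110111001 Δ1=11110111001 Δ2=11111101011 Δ3=01111101011 | 3Δ
t=9: Δ0=01111101011 Δ1=00111001010 Δ2=00011000010 | 2Δ
t=10: Δ0=00011000010 Δ1=01011000010 Δ2=01010010000 Δ3=01010011000 | 3Δ
t=11: Δ0=01010011000 Δ1=00010111001 Δ2=10110111001 | 2Δ
t=12: Δ0=10110111001 Δ1=11110111001 Δ2=11111101011 Δ3=01111101011 | 3Δ
t=13: Δ0=01111101011 Δ1=00111001010 Δ2=00011000010 | 2Δ
t=14: Δ0=00011000010 Δ1=01011000010 Δ2=01010010000 Δ3=01010011000 | 3Δ
t=15: Δ0=01010011000 Δ1=00010111001 Δ2=10110111001 | 2Δ
t=16: Δ0=10110111001 Δ1=11110111001 Δ2=11111101011 Δ3=01111101011 | 3Δ
t=17: Δ0=01111101011 Δ1=00111001010 Δ2=00011000010 | 2Δ
t=18: Δ0=00011000010 Δ1=01011000010 Δ2=01010010000 Δ3=01010011000 | 3Δ
t=19: Δ0=01010011000 Δ1=00010111001 Δ2=10110111001 | 2Δ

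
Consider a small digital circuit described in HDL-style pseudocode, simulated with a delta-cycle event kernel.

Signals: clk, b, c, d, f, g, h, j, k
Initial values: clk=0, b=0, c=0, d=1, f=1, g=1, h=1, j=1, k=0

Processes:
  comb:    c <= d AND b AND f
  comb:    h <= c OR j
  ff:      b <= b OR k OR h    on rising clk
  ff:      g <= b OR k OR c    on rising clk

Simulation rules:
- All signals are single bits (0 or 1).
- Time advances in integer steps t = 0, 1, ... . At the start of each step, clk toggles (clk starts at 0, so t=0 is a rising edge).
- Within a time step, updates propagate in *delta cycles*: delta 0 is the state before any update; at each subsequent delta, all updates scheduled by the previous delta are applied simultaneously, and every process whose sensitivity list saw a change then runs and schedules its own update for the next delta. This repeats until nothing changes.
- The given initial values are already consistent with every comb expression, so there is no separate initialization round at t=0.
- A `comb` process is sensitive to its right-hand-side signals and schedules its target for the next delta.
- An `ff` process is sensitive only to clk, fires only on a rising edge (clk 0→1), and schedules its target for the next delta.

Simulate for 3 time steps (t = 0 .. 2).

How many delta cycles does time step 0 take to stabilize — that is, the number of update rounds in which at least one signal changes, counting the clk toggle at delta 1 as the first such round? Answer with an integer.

3

t0.Δ0 g=1 c=0 k=0 b=0 h=1 d=1 clk=0 f=1 j=1
t0.Δ1 g=1 c=0 k=0 b=0 h=1 d=1 clk=1 f=1 j=1
t0.Δ2 g=0 c=0 k=0 b=1 h=1 d=1 clk=1 f=1 j=1
t0.Δ3 g=0 c=1 k=0 b=1 h=1 d=1 clk=1 f=1 j=1
t1.Δ0 g=0 c=1 k=0 b=1 h=1 d=1 clk=1 f=1 j=1
t1.Δ1 g=0 c=1 k=0 b=1 h=1 d=1 clk=0 f=1 j=1
t2.Δ0 g=0 c=1 k=0 b=1 h=1 d=1 clk=0 f=1 j=1
t2.Δ1 g=0 c=1 k=0 b=1 h=1 d=1 clk=1 f=1 j=1
t2.Δ2 g=1 c=1 k=0 b=1 h=1 d=1 clk=1 f=1 j=1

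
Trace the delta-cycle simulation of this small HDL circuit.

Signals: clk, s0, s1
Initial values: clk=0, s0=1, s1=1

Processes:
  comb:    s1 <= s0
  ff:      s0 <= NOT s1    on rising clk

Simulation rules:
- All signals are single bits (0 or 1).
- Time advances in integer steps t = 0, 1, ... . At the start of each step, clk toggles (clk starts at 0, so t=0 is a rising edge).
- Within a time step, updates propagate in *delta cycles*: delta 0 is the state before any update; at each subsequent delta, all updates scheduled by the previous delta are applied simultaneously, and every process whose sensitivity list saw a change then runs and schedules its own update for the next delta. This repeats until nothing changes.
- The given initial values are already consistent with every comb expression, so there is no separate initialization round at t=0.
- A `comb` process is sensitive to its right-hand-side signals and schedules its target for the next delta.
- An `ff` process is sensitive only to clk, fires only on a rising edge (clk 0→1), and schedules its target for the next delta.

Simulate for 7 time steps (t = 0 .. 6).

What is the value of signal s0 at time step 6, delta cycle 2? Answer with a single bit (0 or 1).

t0.Δ0 s0=1 clk=0 s1=1
t0.Δ1 s0=1 clk=1 s1=1
t0.Δ2 s0=0 clk=1 s1=1
t0.Δ3 s0=0 clk=1 s1=0
t1.Δ0 s0=0 clk=1 s1=0
t1.Δ1 s0=0 clk=0 s1=0
t2.Δ0 s0=0 clk=0 s1=0
t2.Δ1 s0=0 clk=1 s1=0
t2.Δ2 s0=1 clk=1 s1=0
t2.Δ3 s0=1 clk=1 s1=1
t3.Δ0 s0=1 clk=1 s1=1
t3.Δ1 s0=1 clk=0 s1=1
t4.Δ0 s0=1 clk=0 s1=1
t4.Δ1 s0=1 clk=1 s1=1
t4.Δ2 s0=0 clk=1 s1=1
t4.Δ3 s0=0 clk=1 s1=0
t5.Δ0 s0=0 clk=1 s1=0
t5.Δ1 s0=0 clk=0 s1=0
t6.Δ0 s0=0 clk=0 s1=0
t6.Δ1 s0=0 clk=1 s1=0
t6.Δ2 s0=1 clk=1 s1=0
t6.Δ3 s0=1 clk=1 s1=1

1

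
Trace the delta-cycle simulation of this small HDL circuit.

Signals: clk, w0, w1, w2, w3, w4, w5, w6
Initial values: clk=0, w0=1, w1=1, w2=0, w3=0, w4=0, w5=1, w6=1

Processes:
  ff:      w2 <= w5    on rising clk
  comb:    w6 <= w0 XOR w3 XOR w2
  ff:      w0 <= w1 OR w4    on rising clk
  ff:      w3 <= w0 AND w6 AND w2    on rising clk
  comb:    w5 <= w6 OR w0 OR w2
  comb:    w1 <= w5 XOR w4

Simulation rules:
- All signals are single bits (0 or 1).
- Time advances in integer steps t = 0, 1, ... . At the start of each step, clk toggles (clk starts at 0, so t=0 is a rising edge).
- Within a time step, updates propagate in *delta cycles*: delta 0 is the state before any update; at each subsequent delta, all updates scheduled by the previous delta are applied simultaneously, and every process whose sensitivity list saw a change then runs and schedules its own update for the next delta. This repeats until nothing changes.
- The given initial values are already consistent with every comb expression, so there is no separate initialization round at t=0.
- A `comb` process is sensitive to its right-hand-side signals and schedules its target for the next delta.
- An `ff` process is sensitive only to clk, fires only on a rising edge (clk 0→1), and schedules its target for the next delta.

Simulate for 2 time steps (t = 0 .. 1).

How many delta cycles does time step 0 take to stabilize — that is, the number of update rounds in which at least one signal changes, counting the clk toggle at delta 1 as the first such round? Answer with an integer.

3

t=0 Δ0: w5=1 w4=0 clk=0 w3=0 w6=1 w2=0 w0=1 w1=1
  Δ1: clk:0→1
  Δ2: w2:0→1
  Δ3: w6:1→0
  (3Δ to stable)
t=1 Δ0: w5=1 w4=0 clk=1 w3=0 w6=0 w2=1 w0=1 w1=1
  Δ1: clk:1→0
  (1Δ to stable)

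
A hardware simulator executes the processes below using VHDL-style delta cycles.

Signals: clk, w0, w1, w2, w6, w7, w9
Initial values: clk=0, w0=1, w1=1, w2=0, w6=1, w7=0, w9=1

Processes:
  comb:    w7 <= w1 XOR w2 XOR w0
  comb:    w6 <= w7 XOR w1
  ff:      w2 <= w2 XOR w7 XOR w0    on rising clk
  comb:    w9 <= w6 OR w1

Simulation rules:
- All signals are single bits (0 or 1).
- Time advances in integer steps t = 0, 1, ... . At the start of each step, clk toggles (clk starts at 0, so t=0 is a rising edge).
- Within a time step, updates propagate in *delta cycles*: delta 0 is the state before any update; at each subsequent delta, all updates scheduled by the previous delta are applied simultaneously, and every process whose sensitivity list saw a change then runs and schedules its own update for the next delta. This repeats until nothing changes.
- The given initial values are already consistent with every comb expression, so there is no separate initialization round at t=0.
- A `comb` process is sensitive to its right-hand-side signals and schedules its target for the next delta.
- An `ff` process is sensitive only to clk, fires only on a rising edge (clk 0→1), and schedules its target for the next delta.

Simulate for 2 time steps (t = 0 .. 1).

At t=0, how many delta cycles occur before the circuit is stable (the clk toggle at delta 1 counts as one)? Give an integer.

4

t0.Δ0 w7=0 w1=1 w6=1 w9=1 w0=1 clk=0 w2=0
t0.Δ1 w7=0 w1=1 w6=1 w9=1 w0=1 clk=1 w2=0
t0.Δ2 w7=0 w1=1 w6=1 w9=1 w0=1 clk=1 w2=1
t0.Δ3 w7=1 w1=1 w6=1 w9=1 w0=1 clk=1 w2=1
t0.Δ4 w7=1 w1=1 w6=0 w9=1 w0=1 clk=1 w2=1
t1.Δ0 w7=1 w1=1 w6=0 w9=1 w0=1 clk=1 w2=1
t1.Δ1 w7=1 w1=1 w6=0 w9=1 w0=1 clk=0 w2=1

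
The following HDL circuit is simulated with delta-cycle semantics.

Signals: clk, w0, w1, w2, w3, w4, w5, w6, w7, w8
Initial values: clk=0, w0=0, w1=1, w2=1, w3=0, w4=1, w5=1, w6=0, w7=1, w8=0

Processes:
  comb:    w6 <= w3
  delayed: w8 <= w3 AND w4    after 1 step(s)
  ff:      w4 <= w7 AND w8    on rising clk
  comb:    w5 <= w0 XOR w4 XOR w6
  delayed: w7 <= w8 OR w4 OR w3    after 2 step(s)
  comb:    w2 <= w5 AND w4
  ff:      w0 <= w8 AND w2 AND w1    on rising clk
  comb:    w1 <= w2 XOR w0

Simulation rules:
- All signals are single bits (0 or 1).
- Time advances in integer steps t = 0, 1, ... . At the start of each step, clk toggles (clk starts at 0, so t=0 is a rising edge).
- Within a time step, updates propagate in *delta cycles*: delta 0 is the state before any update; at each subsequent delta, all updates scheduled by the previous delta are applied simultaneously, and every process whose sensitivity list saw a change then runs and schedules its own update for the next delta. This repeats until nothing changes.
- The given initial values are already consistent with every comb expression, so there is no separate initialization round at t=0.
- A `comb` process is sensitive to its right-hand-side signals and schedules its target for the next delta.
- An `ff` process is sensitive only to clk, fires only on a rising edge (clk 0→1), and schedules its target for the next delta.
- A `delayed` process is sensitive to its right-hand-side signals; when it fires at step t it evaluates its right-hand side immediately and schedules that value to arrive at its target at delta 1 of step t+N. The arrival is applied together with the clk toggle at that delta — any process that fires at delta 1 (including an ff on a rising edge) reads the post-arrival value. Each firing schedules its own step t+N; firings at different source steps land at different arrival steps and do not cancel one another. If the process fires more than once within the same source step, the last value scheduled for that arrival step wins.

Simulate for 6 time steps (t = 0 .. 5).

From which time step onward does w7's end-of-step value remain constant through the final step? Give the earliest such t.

2

t0.Δ0 w1=1 w2=1 w7=1 w5=1 w3=0 w6=0 w8=0 w0=0 w4=1 clk=0
t0.Δ1 w1=1 w2=1 w7=1 w5=1 w3=0 w6=0 w8=0 w0=0 w4=1 clk=1
t0.Δ2 w1=1 w2=1 w7=1 w5=1 w3=0 w6=0 w8=0 w0=0 w4=0 clk=1
t0.Δ3 w1=1 w2=0 w7=1 w5=0 w3=0 w6=0 w8=0 w0=0 w4=0 clk=1
t0.Δ4 w1=0 w2=0 w7=1 w5=0 w3=0 w6=0 w8=0 w0=0 w4=0 clk=1
t1.Δ0 w1=0 w2=0 w7=1 w5=0 w3=0 w6=0 w8=0 w0=0 w4=0 clk=1
t1.Δ1 w1=0 w2=0 w7=1 w5=0 w3=0 w6=0 w8=0 w0=0 w4=0 clk=0
t2.Δ0 w1=0 w2=0 w7=1 w5=0 w3=0 w6=0 w8=0 w0=0 w4=0 clk=0
t2.Δ1 w1=0 w2=0 w7=0 w5=0 w3=0 w6=0 w8=0 w0=0 w4=0 clk=1
t3.Δ0 w1=0 w2=0 w7=0 w5=0 w3=0 w6=0 w8=0 w0=0 w4=0 clk=1
t3.Δ1 w1=0 w2=0 w7=0 w5=0 w3=0 w6=0 w8=0 w0=0 w4=0 clk=0
t4.Δ0 w1=0 w2=0 w7=0 w5=0 w3=0 w6=0 w8=0 w0=0 w4=0 clk=0
t4.Δ1 w1=0 w2=0 w7=0 w5=0 w3=0 w6=0 w8=0 w0=0 w4=0 clk=1
t5.Δ0 w1=0 w2=0 w7=0 w5=0 w3=0 w6=0 w8=0 w0=0 w4=0 clk=1
t5.Δ1 w1=0 w2=0 w7=0 w5=0 w3=0 w6=0 w8=0 w0=0 w4=0 clk=0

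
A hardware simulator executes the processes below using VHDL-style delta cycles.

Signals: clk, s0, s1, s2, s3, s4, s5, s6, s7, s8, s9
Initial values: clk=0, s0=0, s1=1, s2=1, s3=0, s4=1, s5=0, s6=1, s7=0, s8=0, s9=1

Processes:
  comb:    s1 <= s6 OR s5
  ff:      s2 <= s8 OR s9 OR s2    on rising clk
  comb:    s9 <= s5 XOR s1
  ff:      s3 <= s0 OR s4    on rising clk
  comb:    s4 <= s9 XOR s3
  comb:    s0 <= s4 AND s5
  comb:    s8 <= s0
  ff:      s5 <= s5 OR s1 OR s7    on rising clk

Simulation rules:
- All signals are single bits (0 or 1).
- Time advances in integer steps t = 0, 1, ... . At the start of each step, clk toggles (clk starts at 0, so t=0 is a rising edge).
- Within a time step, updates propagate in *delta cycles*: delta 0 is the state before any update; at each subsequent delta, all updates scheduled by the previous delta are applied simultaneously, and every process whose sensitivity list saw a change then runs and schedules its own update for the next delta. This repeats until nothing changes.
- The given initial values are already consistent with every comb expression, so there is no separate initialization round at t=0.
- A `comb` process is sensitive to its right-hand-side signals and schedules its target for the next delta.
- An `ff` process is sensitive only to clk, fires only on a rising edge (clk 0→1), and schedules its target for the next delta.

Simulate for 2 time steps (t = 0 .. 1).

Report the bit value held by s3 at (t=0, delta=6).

t0.Δ0 s8=0 s1=1 s7=0 s5=0 s4=1 s0=0 s3=0 s2=1 s9=1 clk=0 s6=1
t0.Δ1 s8=0 s1=1 s7=0 s5=0 s4=1 s0=0 s3=0 s2=1 s9=1 clk=1 s6=1
t0.Δ2 s8=0 s1=1 s7=0 s5=1 s4=1 s0=0 s3=1 s2=1 s9=1 clk=1 s6=1
t0.Δ3 s8=0 s1=1 s7=0 s5=1 s4=0 s0=1 s3=1 s2=1 s9=0 clk=1 s6=1
t0.Δ4 s8=1 s1=1 s7=0 s5=1 s4=1 s0=0 s3=1 s2=1 s9=0 clk=1 s6=1
t0.Δ5 s8=0 s1=1 s7=0 s5=1 s4=1 s0=1 s3=1 s2=1 s9=0 clk=1 s6=1
t0.Δ6 s8=1 s1=1 s7=0 s5=1 s4=1 s0=1 s3=1 s2=1 s9=0 clk=1 s6=1
t1.Δ0 s8=1 s1=1 s7=0 s5=1 s4=1 s0=1 s3=1 s2=1 s9=0 clk=1 s6=1
t1.Δ1 s8=1 s1=1 s7=0 s5=1 s4=1 s0=1 s3=1 s2=1 s9=0 clk=0 s6=1

1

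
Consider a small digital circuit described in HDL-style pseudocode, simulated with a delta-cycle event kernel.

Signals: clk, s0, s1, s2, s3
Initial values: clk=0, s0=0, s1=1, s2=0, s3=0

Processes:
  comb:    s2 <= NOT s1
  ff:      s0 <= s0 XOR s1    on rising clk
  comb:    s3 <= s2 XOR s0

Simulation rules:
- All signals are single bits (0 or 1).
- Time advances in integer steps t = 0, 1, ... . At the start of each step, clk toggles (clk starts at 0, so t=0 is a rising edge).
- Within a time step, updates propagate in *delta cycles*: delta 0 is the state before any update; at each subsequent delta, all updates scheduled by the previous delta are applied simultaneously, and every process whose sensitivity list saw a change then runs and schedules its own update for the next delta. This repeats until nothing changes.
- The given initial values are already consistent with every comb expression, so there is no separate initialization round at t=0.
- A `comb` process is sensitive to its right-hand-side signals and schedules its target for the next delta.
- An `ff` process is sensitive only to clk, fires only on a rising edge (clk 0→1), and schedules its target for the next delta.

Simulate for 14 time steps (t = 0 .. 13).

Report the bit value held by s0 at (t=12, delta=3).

t0.Δ0 s2=0 s0=0 s3=0 clk=0 s1=1
t0.Δ1 s2=0 s0=0 s3=0 clk=1 s1=1
t0.Δ2 s2=0 s0=1 s3=0 clk=1 s1=1
t0.Δ3 s2=0 s0=1 s3=1 clk=1 s1=1
t1.Δ0 s2=0 s0=1 s3=1 clk=1 s1=1
t1.Δ1 s2=0 s0=1 s3=1 clk=0 s1=1
t2.Δ0 s2=0 s0=1 s3=1 clk=0 s1=1
t2.Δ1 s2=0 s0=1 s3=1 clk=1 s1=1
t2.Δ2 s2=0 s0=0 s3=1 clk=1 s1=1
t2.Δ3 s2=0 s0=0 s3=0 clk=1 s1=1
t3.Δ0 s2=0 s0=0 s3=0 clk=1 s1=1
t3.Δ1 s2=0 s0=0 s3=0 clk=0 s1=1
t4.Δ0 s2=0 s0=0 s3=0 clk=0 s1=1
t4.Δ1 s2=0 s0=0 s3=0 clk=1 s1=1
t4.Δ2 s2=0 s0=1 s3=0 clk=1 s1=1
t4.Δ3 s2=0 s0=1 s3=1 clk=1 s1=1
t5.Δ0 s2=0 s0=1 s3=1 clk=1 s1=1
t5.Δ1 s2=0 s0=1 s3=1 clk=0 s1=1
t6.Δ0 s2=0 s0=1 s3=1 clk=0 s1=1
t6.Δ1 s2=0 s0=1 s3=1 clk=1 s1=1
t6.Δ2 s2=0 s0=0 s3=1 clk=1 s1=1
t6.Δ3 s2=0 s0=0 s3=0 clk=1 s1=1
t7.Δ0 s2=0 s0=0 s3=0 clk=1 s1=1
t7.Δ1 s2=0 s0=0 s3=0 clk=0 s1=1
t8.Δ0 s2=0 s0=0 s3=0 clk=0 s1=1
t8.Δ1 s2=0 s0=0 s3=0 clk=1 s1=1
t8.Δ2 s2=0 s0=1 s3=0 clk=1 s1=1
t8.Δ3 s2=0 s0=1 s3=1 clk=1 s1=1
t9.Δ0 s2=0 s0=1 s3=1 clk=1 s1=1
t9.Δ1 s2=0 s0=1 s3=1 clk=0 s1=1
t10.Δ0 s2=0 s0=1 s3=1 clk=0 s1=1
t10.Δ1 s2=0 s0=1 s3=1 clk=1 s1=1
t10.Δ2 s2=0 s0=0 s3=1 clk=1 s1=1
t10.Δ3 s2=0 s0=0 s3=0 clk=1 s1=1
t11.Δ0 s2=0 s0=0 s3=0 clk=1 s1=1
t11.Δ1 s2=0 s0=0 s3=0 clk=0 s1=1
t12.Δ0 s2=0 s0=0 s3=0 clk=0 s1=1
t12.Δ1 s2=0 s0=0 s3=0 clk=1 s1=1
t12.Δ2 s2=0 s0=1 s3=0 clk=1 s1=1
t12.Δ3 s2=0 s0=1 s3=1 clk=1 s1=1
t13.Δ0 s2=0 s0=1 s3=1 clk=1 s1=1
t13.Δ1 s2=0 s0=1 s3=1 clk=0 s1=1

1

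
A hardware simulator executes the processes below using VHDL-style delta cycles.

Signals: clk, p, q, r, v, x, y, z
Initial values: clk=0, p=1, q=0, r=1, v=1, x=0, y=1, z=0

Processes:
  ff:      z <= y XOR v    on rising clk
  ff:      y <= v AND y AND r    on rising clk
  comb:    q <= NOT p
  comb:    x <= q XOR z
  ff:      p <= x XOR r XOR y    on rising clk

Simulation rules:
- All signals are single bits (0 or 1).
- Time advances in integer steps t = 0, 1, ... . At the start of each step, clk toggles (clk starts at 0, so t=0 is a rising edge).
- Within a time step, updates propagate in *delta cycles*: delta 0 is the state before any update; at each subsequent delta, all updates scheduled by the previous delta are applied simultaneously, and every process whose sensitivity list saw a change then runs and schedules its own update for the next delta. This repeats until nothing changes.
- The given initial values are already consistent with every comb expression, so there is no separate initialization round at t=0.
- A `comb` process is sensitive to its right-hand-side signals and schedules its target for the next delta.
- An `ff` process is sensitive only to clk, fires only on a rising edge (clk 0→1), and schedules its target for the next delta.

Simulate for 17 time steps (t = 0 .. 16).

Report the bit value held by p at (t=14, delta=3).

1

t=0 Δ0: v=1 clk=0 z=0 p=1 y=1 r=1 q=0 x=0
  Δ1: clk:0→1
  Δ2: p:1→0
  Δ3: q:0→1
  Δ4: x:0→1
  (4Δ to stable)
t=1 Δ0: v=1 clk=1 z=0 p=0 y=1 r=1 q=1 x=1
  Δ1: clk:1→0
  (1Δ to stable)
t=2 Δ0: v=1 clk=0 z=0 p=0 y=1 r=1 q=1 x=1
  Δ1: clk:0→1
  Δ2: p:0→1
  Δ3: q:1→0
  Δ4: x:1→0
  (4Δ to stable)
t=3 Δ0: v=1 clk=1 z=0 p=1 y=1 r=1 q=0 x=0
  Δ1: clk:1→0
  (1Δ to stable)
t=4 Δ0: v=1 clk=0 z=0 p=1 y=1 r=1 q=0 x=0
  Δ1: clk:0→1
  Δ2: p:1→0
  Δ3: q:0→1
  Δ4: x:0→1
  (4Δ to stable)
t=5 Δ0: v=1 clk=1 z=0 p=0 y=1 r=1 q=1 x=1
  Δ1: clk:1→0
  (1Δ to stable)
t=6 Δ0: v=1 clk=0 z=0 p=0 y=1 r=1 q=1 x=1
  Δ1: clk:0→1
  Δ2: p:0→1
  Δ3: q:1→0
  Δ4: x:1→0
  (4Δ to stable)
t=7 Δ0: v=1 clk=1 z=0 p=1 y=1 r=1 q=0 x=0
  Δ1: clk:1→0
  (1Δ to stable)
t=8 Δ0: v=1 clk=0 z=0 p=1 y=1 r=1 q=0 x=0
  Δ1: clk:0→1
  Δ2: p:1→0
  Δ3: q:0→1
  Δ4: x:0→1
  (4Δ to stable)
t=9 Δ0: v=1 clk=1 z=0 p=0 y=1 r=1 q=1 x=1
  Δ1: clk:1→0
  (1Δ to stable)
t=10 Δ0: v=1 clk=0 z=0 p=0 y=1 r=1 q=1 x=1
  Δ1: clk:0→1
  Δ2: p:0→1
  Δ3: q:1→0
  Δ4: x:1→0
  (4Δ to stable)
t=11 Δ0: v=1 clk=1 z=0 p=1 y=1 r=1 q=0 x=0
  Δ1: clk:1→0
  (1Δ to stable)
t=12 Δ0: v=1 clk=0 z=0 p=1 y=1 r=1 q=0 x=0
  Δ1: clk:0→1
  Δ2: p:1→0
  Δ3: q:0→1
  Δ4: x:0→1
  (4Δ to stable)
t=13 Δ0: v=1 clk=1 z=0 p=0 y=1 r=1 q=1 x=1
  Δ1: clk:1→0
  (1Δ to stable)
t=14 Δ0: v=1 clk=0 z=0 p=0 y=1 r=1 q=1 x=1
  Δ1: clk:0→1
  Δ2: p:0→1
  Δ3: q:1→0
  Δ4: x:1→0
  (4Δ to stable)
t=15 Δ0: v=1 clk=1 z=0 p=1 y=1 r=1 q=0 x=0
  Δ1: clk:1→0
  (1Δ to stable)
t=16 Δ0: v=1 clk=0 z=0 p=1 y=1 r=1 q=0 x=0
  Δ1: clk:0→1
  Δ2: p:1→0
  Δ3: q:0→1
  Δ4: x:0→1
  (4Δ to stable)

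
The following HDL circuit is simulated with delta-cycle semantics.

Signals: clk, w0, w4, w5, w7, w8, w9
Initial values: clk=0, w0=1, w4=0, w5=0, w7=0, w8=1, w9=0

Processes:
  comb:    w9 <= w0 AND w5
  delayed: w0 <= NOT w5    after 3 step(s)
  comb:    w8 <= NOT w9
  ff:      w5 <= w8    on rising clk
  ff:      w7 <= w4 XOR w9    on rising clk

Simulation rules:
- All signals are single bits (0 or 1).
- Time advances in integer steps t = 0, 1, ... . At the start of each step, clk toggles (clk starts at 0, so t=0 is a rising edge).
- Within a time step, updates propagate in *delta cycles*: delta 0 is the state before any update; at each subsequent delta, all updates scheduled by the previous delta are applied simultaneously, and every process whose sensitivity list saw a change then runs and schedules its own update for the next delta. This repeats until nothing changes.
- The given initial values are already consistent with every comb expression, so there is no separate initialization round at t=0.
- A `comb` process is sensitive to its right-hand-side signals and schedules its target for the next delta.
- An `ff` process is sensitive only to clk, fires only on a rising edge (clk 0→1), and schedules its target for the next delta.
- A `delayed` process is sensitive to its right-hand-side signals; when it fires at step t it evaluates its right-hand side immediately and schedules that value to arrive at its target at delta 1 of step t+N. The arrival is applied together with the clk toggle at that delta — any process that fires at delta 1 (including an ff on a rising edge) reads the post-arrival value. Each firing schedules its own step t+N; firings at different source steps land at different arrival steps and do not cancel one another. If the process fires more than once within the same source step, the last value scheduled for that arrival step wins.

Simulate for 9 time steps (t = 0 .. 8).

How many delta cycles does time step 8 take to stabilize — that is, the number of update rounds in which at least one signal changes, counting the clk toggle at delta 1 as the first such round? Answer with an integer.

2

t=0 Δ0: clk=0 w0=1 w4=0 w8=1 w7=0 w5=0 w9=0
  Δ1: clk:0→1
  Δ2: w5:0→1
  Δ3: w9:0→1
  Δ4: w8:1→0
  (4Δ to stable)
t=1 Δ0: clk=1 w0=1 w4=0 w8=0 w7=0 w5=1 w9=1
  Δ1: clk:1→0
  (1Δ to stable)
t=2 Δ0: clk=0 w0=1 w4=0 w8=0 w7=0 w5=1 w9=1
  Δ1: clk:0→1
  Δ2: w7:0→1, w5:1→0
  Δ3: w9:1→0
  Δ4: w8:0→1
  (4Δ to stable)
t=3 Δ0: clk=1 w0=1 w4=0 w8=1 w7=1 w5=0 w9=0
  Δ1: clk:1→0, w0:1→0
  (1Δ to stable)
t=4 Δ0: clk=0 w0=0 w4=0 w8=1 w7=1 w5=0 w9=0
  Δ1: clk:0→1
  Δ2: w7:1→0, w5:0→1
  (2Δ to stable)
t=5 Δ0: clk=1 w0=0 w4=0 w8=1 w7=0 w5=1 w9=0
  Δ1: clk:1→0, w0:0→1
  Δ2: w9:0→1
  Δ3: w8:1→0
  (3Δ to stable)
t=6 Δ0: clk=0 w0=1 w4=0 w8=0 w7=0 w5=1 w9=1
  Δ1: clk:0→1
  Δ2: w7:0→1, w5:1→0
  Δ3: w9:1→0
  Δ4: w8:0→1
  (4Δ to stable)
t=7 Δ0: clk=1 w0=1 w4=0 w8=1 w7=1 w5=0 w9=0
  Δ1: clk:1→0, w0:1→0
  (1Δ to stable)
t=8 Δ0: clk=0 w0=0 w4=0 w8=1 w7=1 w5=0 w9=0
  Δ1: clk:0→1
  Δ2: w7:1→0, w5:0→1
  (2Δ to stable)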